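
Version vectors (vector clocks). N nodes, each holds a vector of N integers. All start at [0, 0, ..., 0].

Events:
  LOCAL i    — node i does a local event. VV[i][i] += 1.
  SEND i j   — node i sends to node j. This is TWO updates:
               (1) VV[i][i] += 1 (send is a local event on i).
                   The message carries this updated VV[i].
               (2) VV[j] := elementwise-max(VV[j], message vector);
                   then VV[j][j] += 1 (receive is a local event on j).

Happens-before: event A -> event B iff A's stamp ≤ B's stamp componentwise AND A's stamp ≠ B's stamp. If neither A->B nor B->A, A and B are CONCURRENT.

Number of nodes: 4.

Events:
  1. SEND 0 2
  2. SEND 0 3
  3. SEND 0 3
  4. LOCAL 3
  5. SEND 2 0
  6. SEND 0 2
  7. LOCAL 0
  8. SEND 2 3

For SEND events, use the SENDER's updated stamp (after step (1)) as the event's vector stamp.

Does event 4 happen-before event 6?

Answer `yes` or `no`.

Initial: VV[0]=[0, 0, 0, 0]
Initial: VV[1]=[0, 0, 0, 0]
Initial: VV[2]=[0, 0, 0, 0]
Initial: VV[3]=[0, 0, 0, 0]
Event 1: SEND 0->2: VV[0][0]++ -> VV[0]=[1, 0, 0, 0], msg_vec=[1, 0, 0, 0]; VV[2]=max(VV[2],msg_vec) then VV[2][2]++ -> VV[2]=[1, 0, 1, 0]
Event 2: SEND 0->3: VV[0][0]++ -> VV[0]=[2, 0, 0, 0], msg_vec=[2, 0, 0, 0]; VV[3]=max(VV[3],msg_vec) then VV[3][3]++ -> VV[3]=[2, 0, 0, 1]
Event 3: SEND 0->3: VV[0][0]++ -> VV[0]=[3, 0, 0, 0], msg_vec=[3, 0, 0, 0]; VV[3]=max(VV[3],msg_vec) then VV[3][3]++ -> VV[3]=[3, 0, 0, 2]
Event 4: LOCAL 3: VV[3][3]++ -> VV[3]=[3, 0, 0, 3]
Event 5: SEND 2->0: VV[2][2]++ -> VV[2]=[1, 0, 2, 0], msg_vec=[1, 0, 2, 0]; VV[0]=max(VV[0],msg_vec) then VV[0][0]++ -> VV[0]=[4, 0, 2, 0]
Event 6: SEND 0->2: VV[0][0]++ -> VV[0]=[5, 0, 2, 0], msg_vec=[5, 0, 2, 0]; VV[2]=max(VV[2],msg_vec) then VV[2][2]++ -> VV[2]=[5, 0, 3, 0]
Event 7: LOCAL 0: VV[0][0]++ -> VV[0]=[6, 0, 2, 0]
Event 8: SEND 2->3: VV[2][2]++ -> VV[2]=[5, 0, 4, 0], msg_vec=[5, 0, 4, 0]; VV[3]=max(VV[3],msg_vec) then VV[3][3]++ -> VV[3]=[5, 0, 4, 4]
Event 4 stamp: [3, 0, 0, 3]
Event 6 stamp: [5, 0, 2, 0]
[3, 0, 0, 3] <= [5, 0, 2, 0]? False. Equal? False. Happens-before: False

Answer: no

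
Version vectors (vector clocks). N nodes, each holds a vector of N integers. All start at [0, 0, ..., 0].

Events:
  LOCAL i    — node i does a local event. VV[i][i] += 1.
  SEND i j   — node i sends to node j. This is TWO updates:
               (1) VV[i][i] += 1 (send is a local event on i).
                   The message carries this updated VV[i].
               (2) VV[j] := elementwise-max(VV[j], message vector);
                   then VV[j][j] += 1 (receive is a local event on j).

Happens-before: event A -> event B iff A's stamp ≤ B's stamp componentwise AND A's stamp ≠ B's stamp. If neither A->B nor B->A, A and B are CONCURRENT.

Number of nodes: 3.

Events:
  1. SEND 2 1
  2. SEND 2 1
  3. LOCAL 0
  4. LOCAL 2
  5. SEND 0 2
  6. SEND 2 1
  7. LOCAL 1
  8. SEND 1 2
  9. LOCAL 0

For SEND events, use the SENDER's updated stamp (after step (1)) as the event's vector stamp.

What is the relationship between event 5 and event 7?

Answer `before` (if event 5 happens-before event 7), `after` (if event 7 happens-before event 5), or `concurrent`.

Answer: before

Derivation:
Initial: VV[0]=[0, 0, 0]
Initial: VV[1]=[0, 0, 0]
Initial: VV[2]=[0, 0, 0]
Event 1: SEND 2->1: VV[2][2]++ -> VV[2]=[0, 0, 1], msg_vec=[0, 0, 1]; VV[1]=max(VV[1],msg_vec) then VV[1][1]++ -> VV[1]=[0, 1, 1]
Event 2: SEND 2->1: VV[2][2]++ -> VV[2]=[0, 0, 2], msg_vec=[0, 0, 2]; VV[1]=max(VV[1],msg_vec) then VV[1][1]++ -> VV[1]=[0, 2, 2]
Event 3: LOCAL 0: VV[0][0]++ -> VV[0]=[1, 0, 0]
Event 4: LOCAL 2: VV[2][2]++ -> VV[2]=[0, 0, 3]
Event 5: SEND 0->2: VV[0][0]++ -> VV[0]=[2, 0, 0], msg_vec=[2, 0, 0]; VV[2]=max(VV[2],msg_vec) then VV[2][2]++ -> VV[2]=[2, 0, 4]
Event 6: SEND 2->1: VV[2][2]++ -> VV[2]=[2, 0, 5], msg_vec=[2, 0, 5]; VV[1]=max(VV[1],msg_vec) then VV[1][1]++ -> VV[1]=[2, 3, 5]
Event 7: LOCAL 1: VV[1][1]++ -> VV[1]=[2, 4, 5]
Event 8: SEND 1->2: VV[1][1]++ -> VV[1]=[2, 5, 5], msg_vec=[2, 5, 5]; VV[2]=max(VV[2],msg_vec) then VV[2][2]++ -> VV[2]=[2, 5, 6]
Event 9: LOCAL 0: VV[0][0]++ -> VV[0]=[3, 0, 0]
Event 5 stamp: [2, 0, 0]
Event 7 stamp: [2, 4, 5]
[2, 0, 0] <= [2, 4, 5]? True
[2, 4, 5] <= [2, 0, 0]? False
Relation: before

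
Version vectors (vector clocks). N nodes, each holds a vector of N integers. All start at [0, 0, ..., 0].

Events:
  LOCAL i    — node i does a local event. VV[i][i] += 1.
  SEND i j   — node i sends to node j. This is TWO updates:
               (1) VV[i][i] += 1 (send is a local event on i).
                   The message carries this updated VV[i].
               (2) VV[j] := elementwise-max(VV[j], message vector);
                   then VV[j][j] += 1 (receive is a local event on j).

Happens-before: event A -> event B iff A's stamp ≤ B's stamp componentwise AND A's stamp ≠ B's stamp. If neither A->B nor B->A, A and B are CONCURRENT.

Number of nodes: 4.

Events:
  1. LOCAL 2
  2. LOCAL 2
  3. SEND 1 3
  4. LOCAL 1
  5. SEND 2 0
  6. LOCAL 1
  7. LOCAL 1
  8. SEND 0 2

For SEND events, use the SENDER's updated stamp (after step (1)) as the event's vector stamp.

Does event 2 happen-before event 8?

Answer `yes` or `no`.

Initial: VV[0]=[0, 0, 0, 0]
Initial: VV[1]=[0, 0, 0, 0]
Initial: VV[2]=[0, 0, 0, 0]
Initial: VV[3]=[0, 0, 0, 0]
Event 1: LOCAL 2: VV[2][2]++ -> VV[2]=[0, 0, 1, 0]
Event 2: LOCAL 2: VV[2][2]++ -> VV[2]=[0, 0, 2, 0]
Event 3: SEND 1->3: VV[1][1]++ -> VV[1]=[0, 1, 0, 0], msg_vec=[0, 1, 0, 0]; VV[3]=max(VV[3],msg_vec) then VV[3][3]++ -> VV[3]=[0, 1, 0, 1]
Event 4: LOCAL 1: VV[1][1]++ -> VV[1]=[0, 2, 0, 0]
Event 5: SEND 2->0: VV[2][2]++ -> VV[2]=[0, 0, 3, 0], msg_vec=[0, 0, 3, 0]; VV[0]=max(VV[0],msg_vec) then VV[0][0]++ -> VV[0]=[1, 0, 3, 0]
Event 6: LOCAL 1: VV[1][1]++ -> VV[1]=[0, 3, 0, 0]
Event 7: LOCAL 1: VV[1][1]++ -> VV[1]=[0, 4, 0, 0]
Event 8: SEND 0->2: VV[0][0]++ -> VV[0]=[2, 0, 3, 0], msg_vec=[2, 0, 3, 0]; VV[2]=max(VV[2],msg_vec) then VV[2][2]++ -> VV[2]=[2, 0, 4, 0]
Event 2 stamp: [0, 0, 2, 0]
Event 8 stamp: [2, 0, 3, 0]
[0, 0, 2, 0] <= [2, 0, 3, 0]? True. Equal? False. Happens-before: True

Answer: yes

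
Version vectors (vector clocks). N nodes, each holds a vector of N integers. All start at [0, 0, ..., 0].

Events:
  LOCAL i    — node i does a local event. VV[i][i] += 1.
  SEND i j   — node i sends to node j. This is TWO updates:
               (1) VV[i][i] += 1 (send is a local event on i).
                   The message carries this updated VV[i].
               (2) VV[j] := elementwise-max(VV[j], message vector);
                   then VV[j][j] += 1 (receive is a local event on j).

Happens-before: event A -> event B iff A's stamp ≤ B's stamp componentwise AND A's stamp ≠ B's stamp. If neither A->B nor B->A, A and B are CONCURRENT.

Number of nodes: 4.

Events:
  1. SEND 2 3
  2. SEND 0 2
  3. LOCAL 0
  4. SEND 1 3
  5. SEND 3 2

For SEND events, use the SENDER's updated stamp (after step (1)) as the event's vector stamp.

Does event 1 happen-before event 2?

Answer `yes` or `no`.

Initial: VV[0]=[0, 0, 0, 0]
Initial: VV[1]=[0, 0, 0, 0]
Initial: VV[2]=[0, 0, 0, 0]
Initial: VV[3]=[0, 0, 0, 0]
Event 1: SEND 2->3: VV[2][2]++ -> VV[2]=[0, 0, 1, 0], msg_vec=[0, 0, 1, 0]; VV[3]=max(VV[3],msg_vec) then VV[3][3]++ -> VV[3]=[0, 0, 1, 1]
Event 2: SEND 0->2: VV[0][0]++ -> VV[0]=[1, 0, 0, 0], msg_vec=[1, 0, 0, 0]; VV[2]=max(VV[2],msg_vec) then VV[2][2]++ -> VV[2]=[1, 0, 2, 0]
Event 3: LOCAL 0: VV[0][0]++ -> VV[0]=[2, 0, 0, 0]
Event 4: SEND 1->3: VV[1][1]++ -> VV[1]=[0, 1, 0, 0], msg_vec=[0, 1, 0, 0]; VV[3]=max(VV[3],msg_vec) then VV[3][3]++ -> VV[3]=[0, 1, 1, 2]
Event 5: SEND 3->2: VV[3][3]++ -> VV[3]=[0, 1, 1, 3], msg_vec=[0, 1, 1, 3]; VV[2]=max(VV[2],msg_vec) then VV[2][2]++ -> VV[2]=[1, 1, 3, 3]
Event 1 stamp: [0, 0, 1, 0]
Event 2 stamp: [1, 0, 0, 0]
[0, 0, 1, 0] <= [1, 0, 0, 0]? False. Equal? False. Happens-before: False

Answer: no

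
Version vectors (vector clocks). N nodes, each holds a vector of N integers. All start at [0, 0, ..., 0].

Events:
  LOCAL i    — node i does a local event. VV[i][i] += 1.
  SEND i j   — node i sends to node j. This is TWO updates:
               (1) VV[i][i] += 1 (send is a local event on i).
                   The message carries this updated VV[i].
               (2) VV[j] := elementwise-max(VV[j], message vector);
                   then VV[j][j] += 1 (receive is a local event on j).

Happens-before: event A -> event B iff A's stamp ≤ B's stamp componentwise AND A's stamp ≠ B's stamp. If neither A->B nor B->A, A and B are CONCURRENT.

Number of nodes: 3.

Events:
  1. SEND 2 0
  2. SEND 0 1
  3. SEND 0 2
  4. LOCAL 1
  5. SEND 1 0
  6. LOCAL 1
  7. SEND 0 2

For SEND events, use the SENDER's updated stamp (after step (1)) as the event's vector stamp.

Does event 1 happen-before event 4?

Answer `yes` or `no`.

Initial: VV[0]=[0, 0, 0]
Initial: VV[1]=[0, 0, 0]
Initial: VV[2]=[0, 0, 0]
Event 1: SEND 2->0: VV[2][2]++ -> VV[2]=[0, 0, 1], msg_vec=[0, 0, 1]; VV[0]=max(VV[0],msg_vec) then VV[0][0]++ -> VV[0]=[1, 0, 1]
Event 2: SEND 0->1: VV[0][0]++ -> VV[0]=[2, 0, 1], msg_vec=[2, 0, 1]; VV[1]=max(VV[1],msg_vec) then VV[1][1]++ -> VV[1]=[2, 1, 1]
Event 3: SEND 0->2: VV[0][0]++ -> VV[0]=[3, 0, 1], msg_vec=[3, 0, 1]; VV[2]=max(VV[2],msg_vec) then VV[2][2]++ -> VV[2]=[3, 0, 2]
Event 4: LOCAL 1: VV[1][1]++ -> VV[1]=[2, 2, 1]
Event 5: SEND 1->0: VV[1][1]++ -> VV[1]=[2, 3, 1], msg_vec=[2, 3, 1]; VV[0]=max(VV[0],msg_vec) then VV[0][0]++ -> VV[0]=[4, 3, 1]
Event 6: LOCAL 1: VV[1][1]++ -> VV[1]=[2, 4, 1]
Event 7: SEND 0->2: VV[0][0]++ -> VV[0]=[5, 3, 1], msg_vec=[5, 3, 1]; VV[2]=max(VV[2],msg_vec) then VV[2][2]++ -> VV[2]=[5, 3, 3]
Event 1 stamp: [0, 0, 1]
Event 4 stamp: [2, 2, 1]
[0, 0, 1] <= [2, 2, 1]? True. Equal? False. Happens-before: True

Answer: yes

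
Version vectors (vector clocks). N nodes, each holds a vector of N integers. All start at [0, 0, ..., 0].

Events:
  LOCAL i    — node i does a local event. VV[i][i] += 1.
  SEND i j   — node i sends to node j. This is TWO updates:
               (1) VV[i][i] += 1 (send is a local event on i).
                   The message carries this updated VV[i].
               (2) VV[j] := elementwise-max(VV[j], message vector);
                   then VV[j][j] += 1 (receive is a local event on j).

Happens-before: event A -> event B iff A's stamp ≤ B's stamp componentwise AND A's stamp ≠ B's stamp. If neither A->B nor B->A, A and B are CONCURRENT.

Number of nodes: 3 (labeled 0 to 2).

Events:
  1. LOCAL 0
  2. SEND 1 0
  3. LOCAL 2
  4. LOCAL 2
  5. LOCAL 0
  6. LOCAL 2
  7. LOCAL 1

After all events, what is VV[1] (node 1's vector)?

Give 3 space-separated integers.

Initial: VV[0]=[0, 0, 0]
Initial: VV[1]=[0, 0, 0]
Initial: VV[2]=[0, 0, 0]
Event 1: LOCAL 0: VV[0][0]++ -> VV[0]=[1, 0, 0]
Event 2: SEND 1->0: VV[1][1]++ -> VV[1]=[0, 1, 0], msg_vec=[0, 1, 0]; VV[0]=max(VV[0],msg_vec) then VV[0][0]++ -> VV[0]=[2, 1, 0]
Event 3: LOCAL 2: VV[2][2]++ -> VV[2]=[0, 0, 1]
Event 4: LOCAL 2: VV[2][2]++ -> VV[2]=[0, 0, 2]
Event 5: LOCAL 0: VV[0][0]++ -> VV[0]=[3, 1, 0]
Event 6: LOCAL 2: VV[2][2]++ -> VV[2]=[0, 0, 3]
Event 7: LOCAL 1: VV[1][1]++ -> VV[1]=[0, 2, 0]
Final vectors: VV[0]=[3, 1, 0]; VV[1]=[0, 2, 0]; VV[2]=[0, 0, 3]

Answer: 0 2 0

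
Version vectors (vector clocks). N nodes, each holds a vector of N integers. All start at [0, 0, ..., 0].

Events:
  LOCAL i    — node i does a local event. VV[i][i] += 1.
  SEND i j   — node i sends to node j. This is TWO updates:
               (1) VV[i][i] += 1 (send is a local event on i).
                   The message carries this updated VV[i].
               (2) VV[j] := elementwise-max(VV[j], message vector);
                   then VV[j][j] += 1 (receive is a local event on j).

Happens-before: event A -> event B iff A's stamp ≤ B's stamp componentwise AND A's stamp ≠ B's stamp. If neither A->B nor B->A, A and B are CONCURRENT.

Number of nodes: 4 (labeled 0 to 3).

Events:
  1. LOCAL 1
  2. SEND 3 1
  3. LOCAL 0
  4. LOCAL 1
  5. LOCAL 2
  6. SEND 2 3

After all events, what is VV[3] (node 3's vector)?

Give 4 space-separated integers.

Initial: VV[0]=[0, 0, 0, 0]
Initial: VV[1]=[0, 0, 0, 0]
Initial: VV[2]=[0, 0, 0, 0]
Initial: VV[3]=[0, 0, 0, 0]
Event 1: LOCAL 1: VV[1][1]++ -> VV[1]=[0, 1, 0, 0]
Event 2: SEND 3->1: VV[3][3]++ -> VV[3]=[0, 0, 0, 1], msg_vec=[0, 0, 0, 1]; VV[1]=max(VV[1],msg_vec) then VV[1][1]++ -> VV[1]=[0, 2, 0, 1]
Event 3: LOCAL 0: VV[0][0]++ -> VV[0]=[1, 0, 0, 0]
Event 4: LOCAL 1: VV[1][1]++ -> VV[1]=[0, 3, 0, 1]
Event 5: LOCAL 2: VV[2][2]++ -> VV[2]=[0, 0, 1, 0]
Event 6: SEND 2->3: VV[2][2]++ -> VV[2]=[0, 0, 2, 0], msg_vec=[0, 0, 2, 0]; VV[3]=max(VV[3],msg_vec) then VV[3][3]++ -> VV[3]=[0, 0, 2, 2]
Final vectors: VV[0]=[1, 0, 0, 0]; VV[1]=[0, 3, 0, 1]; VV[2]=[0, 0, 2, 0]; VV[3]=[0, 0, 2, 2]

Answer: 0 0 2 2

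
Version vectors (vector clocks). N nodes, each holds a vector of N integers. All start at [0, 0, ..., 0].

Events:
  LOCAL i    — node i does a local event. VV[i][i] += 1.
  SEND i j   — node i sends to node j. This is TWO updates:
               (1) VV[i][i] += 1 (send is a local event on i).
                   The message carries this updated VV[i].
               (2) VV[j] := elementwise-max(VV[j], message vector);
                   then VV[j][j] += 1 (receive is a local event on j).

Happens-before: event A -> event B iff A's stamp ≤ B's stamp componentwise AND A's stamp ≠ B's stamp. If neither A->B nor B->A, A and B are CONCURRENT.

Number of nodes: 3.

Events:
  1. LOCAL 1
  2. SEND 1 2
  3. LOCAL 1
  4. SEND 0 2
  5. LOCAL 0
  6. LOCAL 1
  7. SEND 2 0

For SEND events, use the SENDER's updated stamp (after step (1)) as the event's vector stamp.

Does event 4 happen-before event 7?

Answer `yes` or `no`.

Initial: VV[0]=[0, 0, 0]
Initial: VV[1]=[0, 0, 0]
Initial: VV[2]=[0, 0, 0]
Event 1: LOCAL 1: VV[1][1]++ -> VV[1]=[0, 1, 0]
Event 2: SEND 1->2: VV[1][1]++ -> VV[1]=[0, 2, 0], msg_vec=[0, 2, 0]; VV[2]=max(VV[2],msg_vec) then VV[2][2]++ -> VV[2]=[0, 2, 1]
Event 3: LOCAL 1: VV[1][1]++ -> VV[1]=[0, 3, 0]
Event 4: SEND 0->2: VV[0][0]++ -> VV[0]=[1, 0, 0], msg_vec=[1, 0, 0]; VV[2]=max(VV[2],msg_vec) then VV[2][2]++ -> VV[2]=[1, 2, 2]
Event 5: LOCAL 0: VV[0][0]++ -> VV[0]=[2, 0, 0]
Event 6: LOCAL 1: VV[1][1]++ -> VV[1]=[0, 4, 0]
Event 7: SEND 2->0: VV[2][2]++ -> VV[2]=[1, 2, 3], msg_vec=[1, 2, 3]; VV[0]=max(VV[0],msg_vec) then VV[0][0]++ -> VV[0]=[3, 2, 3]
Event 4 stamp: [1, 0, 0]
Event 7 stamp: [1, 2, 3]
[1, 0, 0] <= [1, 2, 3]? True. Equal? False. Happens-before: True

Answer: yes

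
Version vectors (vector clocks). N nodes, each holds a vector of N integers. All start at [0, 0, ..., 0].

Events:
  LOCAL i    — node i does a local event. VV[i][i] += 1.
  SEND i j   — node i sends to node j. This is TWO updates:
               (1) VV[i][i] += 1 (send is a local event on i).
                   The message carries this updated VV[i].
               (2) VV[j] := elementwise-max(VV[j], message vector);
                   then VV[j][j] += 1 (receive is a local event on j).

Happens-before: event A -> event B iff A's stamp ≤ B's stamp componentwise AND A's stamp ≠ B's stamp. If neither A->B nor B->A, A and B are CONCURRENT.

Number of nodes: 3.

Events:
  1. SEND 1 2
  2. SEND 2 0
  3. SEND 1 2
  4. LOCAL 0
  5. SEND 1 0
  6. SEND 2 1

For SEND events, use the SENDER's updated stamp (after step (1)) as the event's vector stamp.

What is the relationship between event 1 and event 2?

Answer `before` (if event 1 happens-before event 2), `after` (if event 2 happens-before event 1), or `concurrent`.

Answer: before

Derivation:
Initial: VV[0]=[0, 0, 0]
Initial: VV[1]=[0, 0, 0]
Initial: VV[2]=[0, 0, 0]
Event 1: SEND 1->2: VV[1][1]++ -> VV[1]=[0, 1, 0], msg_vec=[0, 1, 0]; VV[2]=max(VV[2],msg_vec) then VV[2][2]++ -> VV[2]=[0, 1, 1]
Event 2: SEND 2->0: VV[2][2]++ -> VV[2]=[0, 1, 2], msg_vec=[0, 1, 2]; VV[0]=max(VV[0],msg_vec) then VV[0][0]++ -> VV[0]=[1, 1, 2]
Event 3: SEND 1->2: VV[1][1]++ -> VV[1]=[0, 2, 0], msg_vec=[0, 2, 0]; VV[2]=max(VV[2],msg_vec) then VV[2][2]++ -> VV[2]=[0, 2, 3]
Event 4: LOCAL 0: VV[0][0]++ -> VV[0]=[2, 1, 2]
Event 5: SEND 1->0: VV[1][1]++ -> VV[1]=[0, 3, 0], msg_vec=[0, 3, 0]; VV[0]=max(VV[0],msg_vec) then VV[0][0]++ -> VV[0]=[3, 3, 2]
Event 6: SEND 2->1: VV[2][2]++ -> VV[2]=[0, 2, 4], msg_vec=[0, 2, 4]; VV[1]=max(VV[1],msg_vec) then VV[1][1]++ -> VV[1]=[0, 4, 4]
Event 1 stamp: [0, 1, 0]
Event 2 stamp: [0, 1, 2]
[0, 1, 0] <= [0, 1, 2]? True
[0, 1, 2] <= [0, 1, 0]? False
Relation: before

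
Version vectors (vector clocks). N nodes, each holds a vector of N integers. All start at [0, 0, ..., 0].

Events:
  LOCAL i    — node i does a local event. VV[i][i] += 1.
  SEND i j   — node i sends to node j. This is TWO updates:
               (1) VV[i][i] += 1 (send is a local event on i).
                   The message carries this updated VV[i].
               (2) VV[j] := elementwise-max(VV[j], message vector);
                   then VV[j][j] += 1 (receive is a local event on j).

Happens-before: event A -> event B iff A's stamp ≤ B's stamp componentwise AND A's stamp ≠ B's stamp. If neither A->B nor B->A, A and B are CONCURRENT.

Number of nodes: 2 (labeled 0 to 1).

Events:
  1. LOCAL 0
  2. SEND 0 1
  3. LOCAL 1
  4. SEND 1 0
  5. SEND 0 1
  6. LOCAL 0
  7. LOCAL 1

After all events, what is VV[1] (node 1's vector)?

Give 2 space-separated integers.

Answer: 4 5

Derivation:
Initial: VV[0]=[0, 0]
Initial: VV[1]=[0, 0]
Event 1: LOCAL 0: VV[0][0]++ -> VV[0]=[1, 0]
Event 2: SEND 0->1: VV[0][0]++ -> VV[0]=[2, 0], msg_vec=[2, 0]; VV[1]=max(VV[1],msg_vec) then VV[1][1]++ -> VV[1]=[2, 1]
Event 3: LOCAL 1: VV[1][1]++ -> VV[1]=[2, 2]
Event 4: SEND 1->0: VV[1][1]++ -> VV[1]=[2, 3], msg_vec=[2, 3]; VV[0]=max(VV[0],msg_vec) then VV[0][0]++ -> VV[0]=[3, 3]
Event 5: SEND 0->1: VV[0][0]++ -> VV[0]=[4, 3], msg_vec=[4, 3]; VV[1]=max(VV[1],msg_vec) then VV[1][1]++ -> VV[1]=[4, 4]
Event 6: LOCAL 0: VV[0][0]++ -> VV[0]=[5, 3]
Event 7: LOCAL 1: VV[1][1]++ -> VV[1]=[4, 5]
Final vectors: VV[0]=[5, 3]; VV[1]=[4, 5]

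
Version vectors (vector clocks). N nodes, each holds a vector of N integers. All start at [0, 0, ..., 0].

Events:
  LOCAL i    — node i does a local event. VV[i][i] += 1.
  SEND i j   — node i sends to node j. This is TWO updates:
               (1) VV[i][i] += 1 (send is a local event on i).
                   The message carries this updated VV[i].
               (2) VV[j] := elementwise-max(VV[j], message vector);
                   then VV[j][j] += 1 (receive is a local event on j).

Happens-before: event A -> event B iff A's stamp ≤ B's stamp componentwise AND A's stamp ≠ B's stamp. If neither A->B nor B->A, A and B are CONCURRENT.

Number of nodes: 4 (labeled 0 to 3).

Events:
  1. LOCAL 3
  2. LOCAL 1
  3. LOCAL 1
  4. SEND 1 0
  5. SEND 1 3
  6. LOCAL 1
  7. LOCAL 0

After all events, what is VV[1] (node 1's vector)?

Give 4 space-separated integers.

Initial: VV[0]=[0, 0, 0, 0]
Initial: VV[1]=[0, 0, 0, 0]
Initial: VV[2]=[0, 0, 0, 0]
Initial: VV[3]=[0, 0, 0, 0]
Event 1: LOCAL 3: VV[3][3]++ -> VV[3]=[0, 0, 0, 1]
Event 2: LOCAL 1: VV[1][1]++ -> VV[1]=[0, 1, 0, 0]
Event 3: LOCAL 1: VV[1][1]++ -> VV[1]=[0, 2, 0, 0]
Event 4: SEND 1->0: VV[1][1]++ -> VV[1]=[0, 3, 0, 0], msg_vec=[0, 3, 0, 0]; VV[0]=max(VV[0],msg_vec) then VV[0][0]++ -> VV[0]=[1, 3, 0, 0]
Event 5: SEND 1->3: VV[1][1]++ -> VV[1]=[0, 4, 0, 0], msg_vec=[0, 4, 0, 0]; VV[3]=max(VV[3],msg_vec) then VV[3][3]++ -> VV[3]=[0, 4, 0, 2]
Event 6: LOCAL 1: VV[1][1]++ -> VV[1]=[0, 5, 0, 0]
Event 7: LOCAL 0: VV[0][0]++ -> VV[0]=[2, 3, 0, 0]
Final vectors: VV[0]=[2, 3, 0, 0]; VV[1]=[0, 5, 0, 0]; VV[2]=[0, 0, 0, 0]; VV[3]=[0, 4, 0, 2]

Answer: 0 5 0 0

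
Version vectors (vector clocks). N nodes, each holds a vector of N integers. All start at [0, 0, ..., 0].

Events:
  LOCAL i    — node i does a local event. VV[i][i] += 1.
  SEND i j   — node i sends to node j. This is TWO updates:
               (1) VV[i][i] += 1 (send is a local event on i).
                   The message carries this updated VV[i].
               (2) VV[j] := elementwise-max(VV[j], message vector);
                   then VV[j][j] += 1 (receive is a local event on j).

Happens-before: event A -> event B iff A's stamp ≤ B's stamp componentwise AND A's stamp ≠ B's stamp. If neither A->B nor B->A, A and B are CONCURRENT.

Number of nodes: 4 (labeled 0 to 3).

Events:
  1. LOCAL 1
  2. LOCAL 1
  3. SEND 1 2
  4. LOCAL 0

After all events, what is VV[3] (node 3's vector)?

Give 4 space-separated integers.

Initial: VV[0]=[0, 0, 0, 0]
Initial: VV[1]=[0, 0, 0, 0]
Initial: VV[2]=[0, 0, 0, 0]
Initial: VV[3]=[0, 0, 0, 0]
Event 1: LOCAL 1: VV[1][1]++ -> VV[1]=[0, 1, 0, 0]
Event 2: LOCAL 1: VV[1][1]++ -> VV[1]=[0, 2, 0, 0]
Event 3: SEND 1->2: VV[1][1]++ -> VV[1]=[0, 3, 0, 0], msg_vec=[0, 3, 0, 0]; VV[2]=max(VV[2],msg_vec) then VV[2][2]++ -> VV[2]=[0, 3, 1, 0]
Event 4: LOCAL 0: VV[0][0]++ -> VV[0]=[1, 0, 0, 0]
Final vectors: VV[0]=[1, 0, 0, 0]; VV[1]=[0, 3, 0, 0]; VV[2]=[0, 3, 1, 0]; VV[3]=[0, 0, 0, 0]

Answer: 0 0 0 0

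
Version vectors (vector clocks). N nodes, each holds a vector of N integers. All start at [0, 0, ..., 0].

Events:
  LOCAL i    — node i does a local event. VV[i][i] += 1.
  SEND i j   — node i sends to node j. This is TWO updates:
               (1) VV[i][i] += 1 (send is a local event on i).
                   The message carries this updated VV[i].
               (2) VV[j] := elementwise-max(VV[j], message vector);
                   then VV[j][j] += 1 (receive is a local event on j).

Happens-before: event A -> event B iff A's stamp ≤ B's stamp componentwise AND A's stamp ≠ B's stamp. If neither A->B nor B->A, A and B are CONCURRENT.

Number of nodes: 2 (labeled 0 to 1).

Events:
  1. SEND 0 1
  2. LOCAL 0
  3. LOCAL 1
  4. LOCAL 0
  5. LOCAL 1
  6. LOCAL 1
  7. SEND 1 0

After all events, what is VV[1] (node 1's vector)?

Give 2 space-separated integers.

Answer: 1 5

Derivation:
Initial: VV[0]=[0, 0]
Initial: VV[1]=[0, 0]
Event 1: SEND 0->1: VV[0][0]++ -> VV[0]=[1, 0], msg_vec=[1, 0]; VV[1]=max(VV[1],msg_vec) then VV[1][1]++ -> VV[1]=[1, 1]
Event 2: LOCAL 0: VV[0][0]++ -> VV[0]=[2, 0]
Event 3: LOCAL 1: VV[1][1]++ -> VV[1]=[1, 2]
Event 4: LOCAL 0: VV[0][0]++ -> VV[0]=[3, 0]
Event 5: LOCAL 1: VV[1][1]++ -> VV[1]=[1, 3]
Event 6: LOCAL 1: VV[1][1]++ -> VV[1]=[1, 4]
Event 7: SEND 1->0: VV[1][1]++ -> VV[1]=[1, 5], msg_vec=[1, 5]; VV[0]=max(VV[0],msg_vec) then VV[0][0]++ -> VV[0]=[4, 5]
Final vectors: VV[0]=[4, 5]; VV[1]=[1, 5]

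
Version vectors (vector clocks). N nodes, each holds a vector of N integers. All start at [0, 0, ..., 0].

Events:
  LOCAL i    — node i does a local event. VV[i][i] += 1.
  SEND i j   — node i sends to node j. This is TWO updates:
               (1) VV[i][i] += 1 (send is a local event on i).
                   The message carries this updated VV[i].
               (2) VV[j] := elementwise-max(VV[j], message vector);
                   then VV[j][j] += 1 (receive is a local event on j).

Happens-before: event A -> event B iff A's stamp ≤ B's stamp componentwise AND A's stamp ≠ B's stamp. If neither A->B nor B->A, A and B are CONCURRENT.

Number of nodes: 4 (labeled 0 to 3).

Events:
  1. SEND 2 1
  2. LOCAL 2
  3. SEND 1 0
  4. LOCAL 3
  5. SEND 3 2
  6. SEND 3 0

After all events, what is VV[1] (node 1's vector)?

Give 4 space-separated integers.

Answer: 0 2 1 0

Derivation:
Initial: VV[0]=[0, 0, 0, 0]
Initial: VV[1]=[0, 0, 0, 0]
Initial: VV[2]=[0, 0, 0, 0]
Initial: VV[3]=[0, 0, 0, 0]
Event 1: SEND 2->1: VV[2][2]++ -> VV[2]=[0, 0, 1, 0], msg_vec=[0, 0, 1, 0]; VV[1]=max(VV[1],msg_vec) then VV[1][1]++ -> VV[1]=[0, 1, 1, 0]
Event 2: LOCAL 2: VV[2][2]++ -> VV[2]=[0, 0, 2, 0]
Event 3: SEND 1->0: VV[1][1]++ -> VV[1]=[0, 2, 1, 0], msg_vec=[0, 2, 1, 0]; VV[0]=max(VV[0],msg_vec) then VV[0][0]++ -> VV[0]=[1, 2, 1, 0]
Event 4: LOCAL 3: VV[3][3]++ -> VV[3]=[0, 0, 0, 1]
Event 5: SEND 3->2: VV[3][3]++ -> VV[3]=[0, 0, 0, 2], msg_vec=[0, 0, 0, 2]; VV[2]=max(VV[2],msg_vec) then VV[2][2]++ -> VV[2]=[0, 0, 3, 2]
Event 6: SEND 3->0: VV[3][3]++ -> VV[3]=[0, 0, 0, 3], msg_vec=[0, 0, 0, 3]; VV[0]=max(VV[0],msg_vec) then VV[0][0]++ -> VV[0]=[2, 2, 1, 3]
Final vectors: VV[0]=[2, 2, 1, 3]; VV[1]=[0, 2, 1, 0]; VV[2]=[0, 0, 3, 2]; VV[3]=[0, 0, 0, 3]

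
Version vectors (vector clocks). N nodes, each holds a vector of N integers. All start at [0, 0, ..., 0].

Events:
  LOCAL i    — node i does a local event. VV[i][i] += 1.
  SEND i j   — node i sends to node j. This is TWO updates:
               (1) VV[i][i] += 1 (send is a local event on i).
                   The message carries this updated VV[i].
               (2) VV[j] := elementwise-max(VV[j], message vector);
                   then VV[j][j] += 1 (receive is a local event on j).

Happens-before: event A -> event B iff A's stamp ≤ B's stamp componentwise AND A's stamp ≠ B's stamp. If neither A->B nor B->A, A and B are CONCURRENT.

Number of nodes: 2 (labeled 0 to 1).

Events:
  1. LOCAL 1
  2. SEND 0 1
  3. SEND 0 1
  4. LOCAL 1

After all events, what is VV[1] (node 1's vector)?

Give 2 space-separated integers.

Answer: 2 4

Derivation:
Initial: VV[0]=[0, 0]
Initial: VV[1]=[0, 0]
Event 1: LOCAL 1: VV[1][1]++ -> VV[1]=[0, 1]
Event 2: SEND 0->1: VV[0][0]++ -> VV[0]=[1, 0], msg_vec=[1, 0]; VV[1]=max(VV[1],msg_vec) then VV[1][1]++ -> VV[1]=[1, 2]
Event 3: SEND 0->1: VV[0][0]++ -> VV[0]=[2, 0], msg_vec=[2, 0]; VV[1]=max(VV[1],msg_vec) then VV[1][1]++ -> VV[1]=[2, 3]
Event 4: LOCAL 1: VV[1][1]++ -> VV[1]=[2, 4]
Final vectors: VV[0]=[2, 0]; VV[1]=[2, 4]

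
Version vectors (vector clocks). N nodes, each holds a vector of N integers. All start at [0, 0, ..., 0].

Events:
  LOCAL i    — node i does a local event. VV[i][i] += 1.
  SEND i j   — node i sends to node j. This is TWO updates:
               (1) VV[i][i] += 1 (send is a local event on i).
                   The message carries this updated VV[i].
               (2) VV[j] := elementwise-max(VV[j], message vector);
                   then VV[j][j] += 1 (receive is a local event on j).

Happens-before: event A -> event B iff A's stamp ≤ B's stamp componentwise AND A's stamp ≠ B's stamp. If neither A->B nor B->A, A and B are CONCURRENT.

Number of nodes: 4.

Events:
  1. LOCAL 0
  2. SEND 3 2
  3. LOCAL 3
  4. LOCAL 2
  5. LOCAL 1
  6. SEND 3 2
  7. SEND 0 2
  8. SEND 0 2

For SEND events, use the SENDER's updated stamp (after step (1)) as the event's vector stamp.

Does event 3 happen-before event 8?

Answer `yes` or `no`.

Initial: VV[0]=[0, 0, 0, 0]
Initial: VV[1]=[0, 0, 0, 0]
Initial: VV[2]=[0, 0, 0, 0]
Initial: VV[3]=[0, 0, 0, 0]
Event 1: LOCAL 0: VV[0][0]++ -> VV[0]=[1, 0, 0, 0]
Event 2: SEND 3->2: VV[3][3]++ -> VV[3]=[0, 0, 0, 1], msg_vec=[0, 0, 0, 1]; VV[2]=max(VV[2],msg_vec) then VV[2][2]++ -> VV[2]=[0, 0, 1, 1]
Event 3: LOCAL 3: VV[3][3]++ -> VV[3]=[0, 0, 0, 2]
Event 4: LOCAL 2: VV[2][2]++ -> VV[2]=[0, 0, 2, 1]
Event 5: LOCAL 1: VV[1][1]++ -> VV[1]=[0, 1, 0, 0]
Event 6: SEND 3->2: VV[3][3]++ -> VV[3]=[0, 0, 0, 3], msg_vec=[0, 0, 0, 3]; VV[2]=max(VV[2],msg_vec) then VV[2][2]++ -> VV[2]=[0, 0, 3, 3]
Event 7: SEND 0->2: VV[0][0]++ -> VV[0]=[2, 0, 0, 0], msg_vec=[2, 0, 0, 0]; VV[2]=max(VV[2],msg_vec) then VV[2][2]++ -> VV[2]=[2, 0, 4, 3]
Event 8: SEND 0->2: VV[0][0]++ -> VV[0]=[3, 0, 0, 0], msg_vec=[3, 0, 0, 0]; VV[2]=max(VV[2],msg_vec) then VV[2][2]++ -> VV[2]=[3, 0, 5, 3]
Event 3 stamp: [0, 0, 0, 2]
Event 8 stamp: [3, 0, 0, 0]
[0, 0, 0, 2] <= [3, 0, 0, 0]? False. Equal? False. Happens-before: False

Answer: no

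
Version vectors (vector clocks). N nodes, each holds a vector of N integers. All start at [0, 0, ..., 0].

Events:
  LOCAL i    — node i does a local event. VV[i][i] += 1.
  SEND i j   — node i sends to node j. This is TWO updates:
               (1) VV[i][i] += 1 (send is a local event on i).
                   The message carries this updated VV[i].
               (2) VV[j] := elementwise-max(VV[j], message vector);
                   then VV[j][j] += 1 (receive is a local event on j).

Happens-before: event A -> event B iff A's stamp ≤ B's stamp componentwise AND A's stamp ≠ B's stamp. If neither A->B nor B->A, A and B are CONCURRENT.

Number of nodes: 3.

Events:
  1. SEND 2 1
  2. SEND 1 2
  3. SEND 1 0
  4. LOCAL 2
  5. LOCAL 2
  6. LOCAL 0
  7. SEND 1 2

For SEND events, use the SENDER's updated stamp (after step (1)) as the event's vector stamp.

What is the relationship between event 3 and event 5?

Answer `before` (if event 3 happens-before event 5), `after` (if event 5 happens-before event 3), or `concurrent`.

Initial: VV[0]=[0, 0, 0]
Initial: VV[1]=[0, 0, 0]
Initial: VV[2]=[0, 0, 0]
Event 1: SEND 2->1: VV[2][2]++ -> VV[2]=[0, 0, 1], msg_vec=[0, 0, 1]; VV[1]=max(VV[1],msg_vec) then VV[1][1]++ -> VV[1]=[0, 1, 1]
Event 2: SEND 1->2: VV[1][1]++ -> VV[1]=[0, 2, 1], msg_vec=[0, 2, 1]; VV[2]=max(VV[2],msg_vec) then VV[2][2]++ -> VV[2]=[0, 2, 2]
Event 3: SEND 1->0: VV[1][1]++ -> VV[1]=[0, 3, 1], msg_vec=[0, 3, 1]; VV[0]=max(VV[0],msg_vec) then VV[0][0]++ -> VV[0]=[1, 3, 1]
Event 4: LOCAL 2: VV[2][2]++ -> VV[2]=[0, 2, 3]
Event 5: LOCAL 2: VV[2][2]++ -> VV[2]=[0, 2, 4]
Event 6: LOCAL 0: VV[0][0]++ -> VV[0]=[2, 3, 1]
Event 7: SEND 1->2: VV[1][1]++ -> VV[1]=[0, 4, 1], msg_vec=[0, 4, 1]; VV[2]=max(VV[2],msg_vec) then VV[2][2]++ -> VV[2]=[0, 4, 5]
Event 3 stamp: [0, 3, 1]
Event 5 stamp: [0, 2, 4]
[0, 3, 1] <= [0, 2, 4]? False
[0, 2, 4] <= [0, 3, 1]? False
Relation: concurrent

Answer: concurrent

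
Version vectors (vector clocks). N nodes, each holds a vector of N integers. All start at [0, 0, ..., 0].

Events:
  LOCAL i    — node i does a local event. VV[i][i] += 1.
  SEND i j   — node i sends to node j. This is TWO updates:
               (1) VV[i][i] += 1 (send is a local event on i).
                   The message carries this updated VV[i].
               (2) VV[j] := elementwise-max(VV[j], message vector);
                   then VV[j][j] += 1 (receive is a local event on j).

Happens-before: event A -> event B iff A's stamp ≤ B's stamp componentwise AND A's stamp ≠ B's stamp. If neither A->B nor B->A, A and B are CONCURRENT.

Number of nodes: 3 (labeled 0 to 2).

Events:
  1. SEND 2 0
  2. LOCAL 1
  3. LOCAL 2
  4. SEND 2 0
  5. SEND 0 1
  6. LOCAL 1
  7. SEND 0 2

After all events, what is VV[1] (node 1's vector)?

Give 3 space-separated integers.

Answer: 3 3 3

Derivation:
Initial: VV[0]=[0, 0, 0]
Initial: VV[1]=[0, 0, 0]
Initial: VV[2]=[0, 0, 0]
Event 1: SEND 2->0: VV[2][2]++ -> VV[2]=[0, 0, 1], msg_vec=[0, 0, 1]; VV[0]=max(VV[0],msg_vec) then VV[0][0]++ -> VV[0]=[1, 0, 1]
Event 2: LOCAL 1: VV[1][1]++ -> VV[1]=[0, 1, 0]
Event 3: LOCAL 2: VV[2][2]++ -> VV[2]=[0, 0, 2]
Event 4: SEND 2->0: VV[2][2]++ -> VV[2]=[0, 0, 3], msg_vec=[0, 0, 3]; VV[0]=max(VV[0],msg_vec) then VV[0][0]++ -> VV[0]=[2, 0, 3]
Event 5: SEND 0->1: VV[0][0]++ -> VV[0]=[3, 0, 3], msg_vec=[3, 0, 3]; VV[1]=max(VV[1],msg_vec) then VV[1][1]++ -> VV[1]=[3, 2, 3]
Event 6: LOCAL 1: VV[1][1]++ -> VV[1]=[3, 3, 3]
Event 7: SEND 0->2: VV[0][0]++ -> VV[0]=[4, 0, 3], msg_vec=[4, 0, 3]; VV[2]=max(VV[2],msg_vec) then VV[2][2]++ -> VV[2]=[4, 0, 4]
Final vectors: VV[0]=[4, 0, 3]; VV[1]=[3, 3, 3]; VV[2]=[4, 0, 4]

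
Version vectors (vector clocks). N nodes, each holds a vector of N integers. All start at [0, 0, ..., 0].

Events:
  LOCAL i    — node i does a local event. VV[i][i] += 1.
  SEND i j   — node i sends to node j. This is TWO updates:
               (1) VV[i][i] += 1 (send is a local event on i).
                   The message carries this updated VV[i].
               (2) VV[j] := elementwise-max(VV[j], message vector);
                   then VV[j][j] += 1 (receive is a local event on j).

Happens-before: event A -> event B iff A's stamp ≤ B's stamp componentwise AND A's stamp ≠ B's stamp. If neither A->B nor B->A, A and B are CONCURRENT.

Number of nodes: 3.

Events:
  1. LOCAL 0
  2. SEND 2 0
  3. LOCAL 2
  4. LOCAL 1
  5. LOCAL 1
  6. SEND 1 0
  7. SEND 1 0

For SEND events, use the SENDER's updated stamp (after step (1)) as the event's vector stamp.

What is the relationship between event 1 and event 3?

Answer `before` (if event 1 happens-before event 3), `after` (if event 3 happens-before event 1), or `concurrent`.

Answer: concurrent

Derivation:
Initial: VV[0]=[0, 0, 0]
Initial: VV[1]=[0, 0, 0]
Initial: VV[2]=[0, 0, 0]
Event 1: LOCAL 0: VV[0][0]++ -> VV[0]=[1, 0, 0]
Event 2: SEND 2->0: VV[2][2]++ -> VV[2]=[0, 0, 1], msg_vec=[0, 0, 1]; VV[0]=max(VV[0],msg_vec) then VV[0][0]++ -> VV[0]=[2, 0, 1]
Event 3: LOCAL 2: VV[2][2]++ -> VV[2]=[0, 0, 2]
Event 4: LOCAL 1: VV[1][1]++ -> VV[1]=[0, 1, 0]
Event 5: LOCAL 1: VV[1][1]++ -> VV[1]=[0, 2, 0]
Event 6: SEND 1->0: VV[1][1]++ -> VV[1]=[0, 3, 0], msg_vec=[0, 3, 0]; VV[0]=max(VV[0],msg_vec) then VV[0][0]++ -> VV[0]=[3, 3, 1]
Event 7: SEND 1->0: VV[1][1]++ -> VV[1]=[0, 4, 0], msg_vec=[0, 4, 0]; VV[0]=max(VV[0],msg_vec) then VV[0][0]++ -> VV[0]=[4, 4, 1]
Event 1 stamp: [1, 0, 0]
Event 3 stamp: [0, 0, 2]
[1, 0, 0] <= [0, 0, 2]? False
[0, 0, 2] <= [1, 0, 0]? False
Relation: concurrent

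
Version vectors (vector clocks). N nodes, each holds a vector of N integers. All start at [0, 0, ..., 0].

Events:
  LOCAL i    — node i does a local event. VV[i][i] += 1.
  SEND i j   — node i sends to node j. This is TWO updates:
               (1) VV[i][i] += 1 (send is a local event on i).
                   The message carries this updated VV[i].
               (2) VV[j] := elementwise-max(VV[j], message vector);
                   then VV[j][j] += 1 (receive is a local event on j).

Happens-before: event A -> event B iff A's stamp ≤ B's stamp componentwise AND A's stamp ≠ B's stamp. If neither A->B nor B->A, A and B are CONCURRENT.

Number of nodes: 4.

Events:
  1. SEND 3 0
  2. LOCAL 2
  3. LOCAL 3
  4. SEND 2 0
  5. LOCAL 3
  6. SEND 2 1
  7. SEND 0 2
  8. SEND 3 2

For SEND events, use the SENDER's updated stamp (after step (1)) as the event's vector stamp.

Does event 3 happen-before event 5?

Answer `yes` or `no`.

Answer: yes

Derivation:
Initial: VV[0]=[0, 0, 0, 0]
Initial: VV[1]=[0, 0, 0, 0]
Initial: VV[2]=[0, 0, 0, 0]
Initial: VV[3]=[0, 0, 0, 0]
Event 1: SEND 3->0: VV[3][3]++ -> VV[3]=[0, 0, 0, 1], msg_vec=[0, 0, 0, 1]; VV[0]=max(VV[0],msg_vec) then VV[0][0]++ -> VV[0]=[1, 0, 0, 1]
Event 2: LOCAL 2: VV[2][2]++ -> VV[2]=[0, 0, 1, 0]
Event 3: LOCAL 3: VV[3][3]++ -> VV[3]=[0, 0, 0, 2]
Event 4: SEND 2->0: VV[2][2]++ -> VV[2]=[0, 0, 2, 0], msg_vec=[0, 0, 2, 0]; VV[0]=max(VV[0],msg_vec) then VV[0][0]++ -> VV[0]=[2, 0, 2, 1]
Event 5: LOCAL 3: VV[3][3]++ -> VV[3]=[0, 0, 0, 3]
Event 6: SEND 2->1: VV[2][2]++ -> VV[2]=[0, 0, 3, 0], msg_vec=[0, 0, 3, 0]; VV[1]=max(VV[1],msg_vec) then VV[1][1]++ -> VV[1]=[0, 1, 3, 0]
Event 7: SEND 0->2: VV[0][0]++ -> VV[0]=[3, 0, 2, 1], msg_vec=[3, 0, 2, 1]; VV[2]=max(VV[2],msg_vec) then VV[2][2]++ -> VV[2]=[3, 0, 4, 1]
Event 8: SEND 3->2: VV[3][3]++ -> VV[3]=[0, 0, 0, 4], msg_vec=[0, 0, 0, 4]; VV[2]=max(VV[2],msg_vec) then VV[2][2]++ -> VV[2]=[3, 0, 5, 4]
Event 3 stamp: [0, 0, 0, 2]
Event 5 stamp: [0, 0, 0, 3]
[0, 0, 0, 2] <= [0, 0, 0, 3]? True. Equal? False. Happens-before: True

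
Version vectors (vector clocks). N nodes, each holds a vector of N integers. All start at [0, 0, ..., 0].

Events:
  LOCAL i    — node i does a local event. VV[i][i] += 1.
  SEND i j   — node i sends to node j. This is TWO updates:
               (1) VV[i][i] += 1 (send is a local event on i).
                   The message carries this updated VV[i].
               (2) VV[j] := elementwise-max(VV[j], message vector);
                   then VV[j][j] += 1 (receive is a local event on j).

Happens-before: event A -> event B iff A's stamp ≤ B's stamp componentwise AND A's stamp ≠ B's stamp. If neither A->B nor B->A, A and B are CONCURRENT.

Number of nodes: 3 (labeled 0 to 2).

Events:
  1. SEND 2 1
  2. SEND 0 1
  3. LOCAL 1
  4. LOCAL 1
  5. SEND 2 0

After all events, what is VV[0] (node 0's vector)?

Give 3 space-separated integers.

Initial: VV[0]=[0, 0, 0]
Initial: VV[1]=[0, 0, 0]
Initial: VV[2]=[0, 0, 0]
Event 1: SEND 2->1: VV[2][2]++ -> VV[2]=[0, 0, 1], msg_vec=[0, 0, 1]; VV[1]=max(VV[1],msg_vec) then VV[1][1]++ -> VV[1]=[0, 1, 1]
Event 2: SEND 0->1: VV[0][0]++ -> VV[0]=[1, 0, 0], msg_vec=[1, 0, 0]; VV[1]=max(VV[1],msg_vec) then VV[1][1]++ -> VV[1]=[1, 2, 1]
Event 3: LOCAL 1: VV[1][1]++ -> VV[1]=[1, 3, 1]
Event 4: LOCAL 1: VV[1][1]++ -> VV[1]=[1, 4, 1]
Event 5: SEND 2->0: VV[2][2]++ -> VV[2]=[0, 0, 2], msg_vec=[0, 0, 2]; VV[0]=max(VV[0],msg_vec) then VV[0][0]++ -> VV[0]=[2, 0, 2]
Final vectors: VV[0]=[2, 0, 2]; VV[1]=[1, 4, 1]; VV[2]=[0, 0, 2]

Answer: 2 0 2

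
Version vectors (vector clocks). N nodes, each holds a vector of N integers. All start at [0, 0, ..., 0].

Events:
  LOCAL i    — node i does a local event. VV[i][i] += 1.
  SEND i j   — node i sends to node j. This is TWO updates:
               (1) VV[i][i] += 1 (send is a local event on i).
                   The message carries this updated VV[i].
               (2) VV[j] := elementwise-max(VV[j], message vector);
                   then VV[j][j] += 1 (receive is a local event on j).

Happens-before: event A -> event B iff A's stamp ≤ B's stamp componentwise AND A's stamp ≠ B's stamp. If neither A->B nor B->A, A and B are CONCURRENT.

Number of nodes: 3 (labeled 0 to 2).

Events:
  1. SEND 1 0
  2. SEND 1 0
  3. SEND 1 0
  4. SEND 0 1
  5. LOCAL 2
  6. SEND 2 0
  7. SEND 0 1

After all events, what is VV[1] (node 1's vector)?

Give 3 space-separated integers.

Initial: VV[0]=[0, 0, 0]
Initial: VV[1]=[0, 0, 0]
Initial: VV[2]=[0, 0, 0]
Event 1: SEND 1->0: VV[1][1]++ -> VV[1]=[0, 1, 0], msg_vec=[0, 1, 0]; VV[0]=max(VV[0],msg_vec) then VV[0][0]++ -> VV[0]=[1, 1, 0]
Event 2: SEND 1->0: VV[1][1]++ -> VV[1]=[0, 2, 0], msg_vec=[0, 2, 0]; VV[0]=max(VV[0],msg_vec) then VV[0][0]++ -> VV[0]=[2, 2, 0]
Event 3: SEND 1->0: VV[1][1]++ -> VV[1]=[0, 3, 0], msg_vec=[0, 3, 0]; VV[0]=max(VV[0],msg_vec) then VV[0][0]++ -> VV[0]=[3, 3, 0]
Event 4: SEND 0->1: VV[0][0]++ -> VV[0]=[4, 3, 0], msg_vec=[4, 3, 0]; VV[1]=max(VV[1],msg_vec) then VV[1][1]++ -> VV[1]=[4, 4, 0]
Event 5: LOCAL 2: VV[2][2]++ -> VV[2]=[0, 0, 1]
Event 6: SEND 2->0: VV[2][2]++ -> VV[2]=[0, 0, 2], msg_vec=[0, 0, 2]; VV[0]=max(VV[0],msg_vec) then VV[0][0]++ -> VV[0]=[5, 3, 2]
Event 7: SEND 0->1: VV[0][0]++ -> VV[0]=[6, 3, 2], msg_vec=[6, 3, 2]; VV[1]=max(VV[1],msg_vec) then VV[1][1]++ -> VV[1]=[6, 5, 2]
Final vectors: VV[0]=[6, 3, 2]; VV[1]=[6, 5, 2]; VV[2]=[0, 0, 2]

Answer: 6 5 2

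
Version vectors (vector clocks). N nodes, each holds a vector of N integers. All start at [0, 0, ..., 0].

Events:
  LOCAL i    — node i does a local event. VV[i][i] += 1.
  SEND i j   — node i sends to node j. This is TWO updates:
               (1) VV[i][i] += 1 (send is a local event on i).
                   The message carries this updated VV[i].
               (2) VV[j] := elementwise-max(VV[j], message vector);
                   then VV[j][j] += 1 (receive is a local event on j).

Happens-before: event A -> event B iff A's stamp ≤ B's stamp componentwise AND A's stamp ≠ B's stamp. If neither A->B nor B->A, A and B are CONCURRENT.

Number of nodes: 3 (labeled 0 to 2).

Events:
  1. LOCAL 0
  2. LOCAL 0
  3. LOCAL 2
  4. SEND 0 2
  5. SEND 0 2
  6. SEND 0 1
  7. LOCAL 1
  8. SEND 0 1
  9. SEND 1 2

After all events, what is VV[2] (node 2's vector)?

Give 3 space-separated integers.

Initial: VV[0]=[0, 0, 0]
Initial: VV[1]=[0, 0, 0]
Initial: VV[2]=[0, 0, 0]
Event 1: LOCAL 0: VV[0][0]++ -> VV[0]=[1, 0, 0]
Event 2: LOCAL 0: VV[0][0]++ -> VV[0]=[2, 0, 0]
Event 3: LOCAL 2: VV[2][2]++ -> VV[2]=[0, 0, 1]
Event 4: SEND 0->2: VV[0][0]++ -> VV[0]=[3, 0, 0], msg_vec=[3, 0, 0]; VV[2]=max(VV[2],msg_vec) then VV[2][2]++ -> VV[2]=[3, 0, 2]
Event 5: SEND 0->2: VV[0][0]++ -> VV[0]=[4, 0, 0], msg_vec=[4, 0, 0]; VV[2]=max(VV[2],msg_vec) then VV[2][2]++ -> VV[2]=[4, 0, 3]
Event 6: SEND 0->1: VV[0][0]++ -> VV[0]=[5, 0, 0], msg_vec=[5, 0, 0]; VV[1]=max(VV[1],msg_vec) then VV[1][1]++ -> VV[1]=[5, 1, 0]
Event 7: LOCAL 1: VV[1][1]++ -> VV[1]=[5, 2, 0]
Event 8: SEND 0->1: VV[0][0]++ -> VV[0]=[6, 0, 0], msg_vec=[6, 0, 0]; VV[1]=max(VV[1],msg_vec) then VV[1][1]++ -> VV[1]=[6, 3, 0]
Event 9: SEND 1->2: VV[1][1]++ -> VV[1]=[6, 4, 0], msg_vec=[6, 4, 0]; VV[2]=max(VV[2],msg_vec) then VV[2][2]++ -> VV[2]=[6, 4, 4]
Final vectors: VV[0]=[6, 0, 0]; VV[1]=[6, 4, 0]; VV[2]=[6, 4, 4]

Answer: 6 4 4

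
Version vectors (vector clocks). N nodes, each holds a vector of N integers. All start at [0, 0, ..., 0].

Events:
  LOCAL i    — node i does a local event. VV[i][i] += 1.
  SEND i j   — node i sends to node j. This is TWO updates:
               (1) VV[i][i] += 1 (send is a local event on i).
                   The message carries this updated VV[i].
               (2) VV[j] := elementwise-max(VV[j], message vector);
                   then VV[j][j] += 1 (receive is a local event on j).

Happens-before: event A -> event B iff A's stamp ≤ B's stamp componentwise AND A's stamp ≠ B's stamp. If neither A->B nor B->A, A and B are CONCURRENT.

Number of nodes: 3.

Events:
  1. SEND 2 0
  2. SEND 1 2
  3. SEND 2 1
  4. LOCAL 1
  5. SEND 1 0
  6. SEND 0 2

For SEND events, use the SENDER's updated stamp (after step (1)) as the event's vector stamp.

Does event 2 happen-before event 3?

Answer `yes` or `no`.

Answer: yes

Derivation:
Initial: VV[0]=[0, 0, 0]
Initial: VV[1]=[0, 0, 0]
Initial: VV[2]=[0, 0, 0]
Event 1: SEND 2->0: VV[2][2]++ -> VV[2]=[0, 0, 1], msg_vec=[0, 0, 1]; VV[0]=max(VV[0],msg_vec) then VV[0][0]++ -> VV[0]=[1, 0, 1]
Event 2: SEND 1->2: VV[1][1]++ -> VV[1]=[0, 1, 0], msg_vec=[0, 1, 0]; VV[2]=max(VV[2],msg_vec) then VV[2][2]++ -> VV[2]=[0, 1, 2]
Event 3: SEND 2->1: VV[2][2]++ -> VV[2]=[0, 1, 3], msg_vec=[0, 1, 3]; VV[1]=max(VV[1],msg_vec) then VV[1][1]++ -> VV[1]=[0, 2, 3]
Event 4: LOCAL 1: VV[1][1]++ -> VV[1]=[0, 3, 3]
Event 5: SEND 1->0: VV[1][1]++ -> VV[1]=[0, 4, 3], msg_vec=[0, 4, 3]; VV[0]=max(VV[0],msg_vec) then VV[0][0]++ -> VV[0]=[2, 4, 3]
Event 6: SEND 0->2: VV[0][0]++ -> VV[0]=[3, 4, 3], msg_vec=[3, 4, 3]; VV[2]=max(VV[2],msg_vec) then VV[2][2]++ -> VV[2]=[3, 4, 4]
Event 2 stamp: [0, 1, 0]
Event 3 stamp: [0, 1, 3]
[0, 1, 0] <= [0, 1, 3]? True. Equal? False. Happens-before: True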